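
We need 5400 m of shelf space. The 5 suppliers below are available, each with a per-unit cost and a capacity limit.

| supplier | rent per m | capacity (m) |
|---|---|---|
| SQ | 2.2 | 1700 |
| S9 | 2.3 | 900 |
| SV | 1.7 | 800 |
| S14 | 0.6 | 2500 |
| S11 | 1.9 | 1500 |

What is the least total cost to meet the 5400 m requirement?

7030

Cheapest first:
S14 at 0.6: take all 2500 m → 2900 still needed.
SV (1.7): use full 800 → 2100 m to go.
Take 1500 from S11 at 1.9 → need 600 more.
SQ (2.2): take the remaining 600 → done.
S9: unused.
Cost = 2500×0.6 + 800×1.7 + 1500×1.9 + 600×2.2 = 7030.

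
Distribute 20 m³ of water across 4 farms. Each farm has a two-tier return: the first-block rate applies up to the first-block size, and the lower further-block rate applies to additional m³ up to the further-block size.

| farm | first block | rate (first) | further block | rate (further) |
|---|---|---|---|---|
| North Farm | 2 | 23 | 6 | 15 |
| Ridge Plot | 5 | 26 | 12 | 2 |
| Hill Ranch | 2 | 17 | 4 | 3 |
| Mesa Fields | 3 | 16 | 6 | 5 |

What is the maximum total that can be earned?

Rank every tier by rate: Ridge Plot/tier1 26 > North Farm/tier1 23 > Hill Ranch/tier1 17 > Mesa Fields/tier1 16 > North Farm/tier2 15 > Mesa Fields/tier2 5 > Hill Ranch/tier2 3 > Ridge Plot/tier2 2.
Fill Ridge Plot tier1 block (5 at 26) — 15 left.
Fill North Farm tier1 block (2 at 23) — 13 left.
Fill Hill Ranch tier1 block (2 at 17) — 11 left.
Fill Mesa Fields tier1 block (3 at 16) — 8 left.
Fill North Farm tier2 block (6 at 15) — 2 left.
Mesa Fields/tier2: +2 of 6 at 5; pool empty.
Total = 26×5 + 23×2 + 17×2 + 16×3 + 15×6 + 5×2 = 358.

358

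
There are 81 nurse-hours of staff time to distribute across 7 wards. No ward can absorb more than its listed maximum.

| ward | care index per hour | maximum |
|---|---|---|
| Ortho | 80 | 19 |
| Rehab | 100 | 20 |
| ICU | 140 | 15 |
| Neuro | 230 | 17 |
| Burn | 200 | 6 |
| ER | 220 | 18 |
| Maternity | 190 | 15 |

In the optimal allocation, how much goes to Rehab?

10

Order the wards by care index per hour: Neuro 230 > ER 220 > Burn 200 > Maternity 190 > ICU 140 > Rehab 100 > Ortho 80.
Neuro takes 17 to reach its cap of 17 ; 64 left.
ER takes 18 to reach its cap of 18 ; 46 left.
Burn takes 6 to reach its cap of 6 ; 40 left.
Maternity takes 15 to reach its cap of 15 ; 25 left.
ICU takes 15 to reach its cap of 15 ; 10 left.
Rehab has room for 20 but only 10 remain, so it gets 10.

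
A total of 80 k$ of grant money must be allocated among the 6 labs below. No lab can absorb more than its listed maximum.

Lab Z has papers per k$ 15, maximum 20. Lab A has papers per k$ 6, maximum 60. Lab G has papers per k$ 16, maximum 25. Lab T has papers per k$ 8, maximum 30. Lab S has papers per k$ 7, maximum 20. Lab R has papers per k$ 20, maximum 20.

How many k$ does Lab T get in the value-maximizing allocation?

15

Rank by papers per k$: Lab R 20 > Lab G 16 > Lab Z 15 > Lab T 8 > Lab S 7 > Lab A 6.
Lab R takes 20 to reach its cap of 20 ; 60 left.
Lab G: +25 to 25 (cap) ; 35 left.
Lab Z: +20 to 20 (cap) ; 15 left.
Lab T: +15 (room for 30) → 15. Pool exhausted.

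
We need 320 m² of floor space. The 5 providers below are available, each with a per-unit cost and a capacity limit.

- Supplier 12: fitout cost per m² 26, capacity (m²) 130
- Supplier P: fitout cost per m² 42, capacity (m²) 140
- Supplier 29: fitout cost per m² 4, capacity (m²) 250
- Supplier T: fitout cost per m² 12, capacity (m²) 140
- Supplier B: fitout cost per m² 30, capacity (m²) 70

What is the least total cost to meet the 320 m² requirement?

1840

Fill from the cheapest provider first.
Take 250 from Supplier 29 at 4 ; need 70 more.
Supplier T (12): take the remaining 70 ; done.
Supplier 12, Supplier B, Supplier P: unused.
Cost = 250×4 + 70×12 = 1840.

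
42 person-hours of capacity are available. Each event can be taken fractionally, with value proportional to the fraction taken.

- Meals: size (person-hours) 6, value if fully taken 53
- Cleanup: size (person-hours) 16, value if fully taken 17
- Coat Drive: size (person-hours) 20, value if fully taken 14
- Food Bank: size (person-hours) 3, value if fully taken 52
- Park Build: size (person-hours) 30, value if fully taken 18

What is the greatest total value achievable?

133.9

Sort by value density: Food Bank 52/3≈17.3, Meals 53/6≈8.83, Cleanup 17/16≈1.06, Coat Drive 14/20≈0.7, Park Build 18/30≈0.6.
All 3 person-hours of Food Bank fit (value 52) ; 39 remain.
Take all of Meals (6 person-hours, value 53) ; 33 person-hours left.
Cleanup: take in full, 16 person-hours for value 17 ; 17 left.
17 person-hours left: a 17/20 share of Coat Drive gives 14×17/20 = 11.9.
Total value = 133.9.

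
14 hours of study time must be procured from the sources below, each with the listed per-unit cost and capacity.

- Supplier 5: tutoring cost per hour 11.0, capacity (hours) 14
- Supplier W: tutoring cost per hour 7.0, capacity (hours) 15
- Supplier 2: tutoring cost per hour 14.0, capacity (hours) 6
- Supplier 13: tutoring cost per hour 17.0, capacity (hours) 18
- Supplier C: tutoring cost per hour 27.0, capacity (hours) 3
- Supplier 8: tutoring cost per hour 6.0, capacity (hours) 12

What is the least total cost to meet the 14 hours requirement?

86

Use sources in increasing cost order.
Take 12 from Supplier 8 at 6.0 ; need 2 more.
Take 2 from Supplier W at 7.0 to finish.
Supplier 5, Supplier 2, Supplier 13, Supplier C: unused.
Cost = 12×6.0 + 2×7.0 = 86.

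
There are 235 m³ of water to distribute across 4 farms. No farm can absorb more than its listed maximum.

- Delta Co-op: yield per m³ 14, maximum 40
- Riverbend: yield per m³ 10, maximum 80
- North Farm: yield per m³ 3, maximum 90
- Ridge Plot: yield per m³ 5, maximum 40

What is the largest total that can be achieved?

Highest yield per m³ first: Delta Co-op 14 > Riverbend 10 > Ridge Plot 5 > North Farm 3.
Delta Co-op: +40 to 40 (cap) ; 195 left.
Riverbend: +80 to 80 (cap) ; 115 left.
Give Ridge Plot 40 to hit its cap of 40 ; 75 left.
North Farm has room for 90 but only 75 remain, so it gets 75.
Total = 14×40 + 10×80 + 3×75 + 5×40 = 1785.

1785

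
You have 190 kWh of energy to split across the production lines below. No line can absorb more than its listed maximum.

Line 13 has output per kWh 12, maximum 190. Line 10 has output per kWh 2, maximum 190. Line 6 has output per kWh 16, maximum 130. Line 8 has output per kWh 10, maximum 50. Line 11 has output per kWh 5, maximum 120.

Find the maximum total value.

2800

Highest output per kWh first: Line 6 16 > Line 13 12 > Line 8 10 > Line 11 5 > Line 10 2.
Give Line 6 130 to hit its cap of 130 ; 60 left.
Only 60 left; Line 13 takes them to reach 60.
Total = 12×60 + 16×130 = 2800.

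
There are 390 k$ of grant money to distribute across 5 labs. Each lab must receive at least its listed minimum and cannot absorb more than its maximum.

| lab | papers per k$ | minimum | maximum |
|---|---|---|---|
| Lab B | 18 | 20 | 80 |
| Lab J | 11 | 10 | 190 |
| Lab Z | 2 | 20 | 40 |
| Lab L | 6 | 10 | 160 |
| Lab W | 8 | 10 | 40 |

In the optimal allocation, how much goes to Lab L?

Meeting every minimum uses 20+10+20+10+10 = 70 k$, leaving 320.
Order the labs by papers per k$: Lab B 18 > Lab J 11 > Lab W 8 > Lab L 6 > Lab Z 2.
Give Lab B 60 more to hit its cap of 80 ; 260 left.
Lab J takes 180 more to reach its cap of 190 ; 80 left.
Lab W: +30 to 40 (cap) ; 50 left.
Lab L has room for 150 more but only 50 remain, so it gets 60.

60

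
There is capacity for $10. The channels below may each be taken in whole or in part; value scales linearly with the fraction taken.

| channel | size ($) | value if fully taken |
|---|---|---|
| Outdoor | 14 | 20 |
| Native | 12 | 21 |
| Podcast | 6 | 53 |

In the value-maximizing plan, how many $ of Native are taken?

Rank by value-to-size ratio: Podcast 53/6≈8.83, Native 21/12≈1.75, Outdoor 20/14≈1.43.
Take all of Podcast (6 $, value 53) → 4 $ left.
4 $ left: a 4/12 share of Native gives 21×4/12 = 7.

4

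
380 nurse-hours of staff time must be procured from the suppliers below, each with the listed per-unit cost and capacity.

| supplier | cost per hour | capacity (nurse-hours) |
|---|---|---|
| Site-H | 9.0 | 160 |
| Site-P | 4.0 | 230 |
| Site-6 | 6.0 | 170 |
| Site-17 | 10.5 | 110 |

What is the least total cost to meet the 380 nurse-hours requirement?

1820

Cheapest first:
Site-P at 4.0: take all 230 nurse-hours — 150 still needed.
Site-6 at 6.0: take 150 of its 170 — requirement met.
Site-H, Site-17: unused.
Cost = 230×4.0 + 150×6.0 = 1820.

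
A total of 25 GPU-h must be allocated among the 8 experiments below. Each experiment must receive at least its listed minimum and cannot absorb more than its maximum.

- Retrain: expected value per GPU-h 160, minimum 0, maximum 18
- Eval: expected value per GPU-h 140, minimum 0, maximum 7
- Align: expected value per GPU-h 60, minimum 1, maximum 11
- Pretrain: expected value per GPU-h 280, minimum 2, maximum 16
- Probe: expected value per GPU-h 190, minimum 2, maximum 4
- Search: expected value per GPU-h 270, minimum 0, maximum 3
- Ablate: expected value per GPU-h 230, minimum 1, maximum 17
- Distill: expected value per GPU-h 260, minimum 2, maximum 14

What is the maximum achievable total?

Meeting every minimum uses 0+0+1+2+2+0+1+2 = 8 GPU-h, leaving 17.
Rank by expected value per GPU-h: Pretrain 280 > Search 270 > Distill 260 > Ablate 230 > Probe 190 > Retrain 160 > Eval 140 > Align 60.
Pretrain takes 14 more to reach its cap of 16 ; 3 left.
Search: +3 to 3 (cap) ; 0 left.
Total = 60×1 + 280×16 + 190×2 + 270×3 + 230×1 + 260×2 = 6480.

6480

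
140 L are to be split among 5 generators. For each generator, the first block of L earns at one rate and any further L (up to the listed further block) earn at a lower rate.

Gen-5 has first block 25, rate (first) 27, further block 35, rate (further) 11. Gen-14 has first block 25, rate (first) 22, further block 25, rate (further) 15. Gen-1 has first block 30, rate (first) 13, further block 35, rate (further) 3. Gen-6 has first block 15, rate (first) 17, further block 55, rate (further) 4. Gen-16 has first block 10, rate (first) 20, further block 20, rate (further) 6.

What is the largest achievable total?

2555

Order all 10 blocks by rate: Gen-5/T1 27 > Gen-14/T1 22 > Gen-16/T1 20 > Gen-6/T1 17 > Gen-14/T2 15 > Gen-1/T1 13 > Gen-5/T2 11 > Gen-16/T2 6 > Gen-6/T2 4 > Gen-1/T2 3.
Gen-5 T1 at 27: fill all 25 ; 115 left.
Gen-14 T1 at 22: fill all 25 ; 90 left.
Gen-16 T1 at 20: fill all 10 ; 80 left.
Gen-6/T1 (17): +15 ; 65 left.
Fill Gen-14 T2 block (25 at 15) ; 40 left.
Gen-1 T1 at 13: fill all 30 ; 10 left.
Gen-5/T2: +10 of 35 at 11; pool empty.
Total = 27×25 + 22×25 + 20×10 + 17×15 + 15×25 + 13×30 + 11×10 = 2555.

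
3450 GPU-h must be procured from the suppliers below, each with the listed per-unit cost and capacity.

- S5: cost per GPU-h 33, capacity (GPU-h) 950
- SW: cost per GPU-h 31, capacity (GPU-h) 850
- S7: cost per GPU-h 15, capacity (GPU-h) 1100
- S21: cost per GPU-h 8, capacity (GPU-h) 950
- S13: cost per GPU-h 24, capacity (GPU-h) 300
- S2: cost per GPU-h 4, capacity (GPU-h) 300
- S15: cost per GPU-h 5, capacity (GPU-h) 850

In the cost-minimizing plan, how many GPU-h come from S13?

Fill from the cheapest supplier first.
Take 300 from S2 at 4 → need 3150 more.
S15 (5): use full 850 → 2300 GPU-h to go.
S21 (8): use full 950 → 1350 GPU-h to go.
S7 at 15: take all 1100 GPU-h → 250 still needed.
S13 (24): take the remaining 250 → done.
SW, S5: unused.

250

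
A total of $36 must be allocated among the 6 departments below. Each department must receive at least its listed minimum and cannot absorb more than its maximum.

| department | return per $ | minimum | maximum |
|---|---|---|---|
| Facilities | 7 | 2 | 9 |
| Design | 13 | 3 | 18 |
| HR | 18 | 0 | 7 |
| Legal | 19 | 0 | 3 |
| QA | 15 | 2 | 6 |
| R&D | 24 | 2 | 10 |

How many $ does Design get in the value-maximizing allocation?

Meeting every minimum uses 2+3+0+0+2+2 = 9 $, leaving 27.
Order the departments by return per $: R&D 24 > Legal 19 > HR 18 > QA 15 > Design 13 > Facilities 7.
R&D takes 8 more to reach its cap of 10 → 19 left.
Legal takes 3 more to reach its cap of 3 → 16 left.
HR takes 7 more to reach its cap of 7 → 9 left.
QA: +4 to 6 (cap) → 5 left.
Design: +5 (room for 15) → 8. Pool exhausted.

8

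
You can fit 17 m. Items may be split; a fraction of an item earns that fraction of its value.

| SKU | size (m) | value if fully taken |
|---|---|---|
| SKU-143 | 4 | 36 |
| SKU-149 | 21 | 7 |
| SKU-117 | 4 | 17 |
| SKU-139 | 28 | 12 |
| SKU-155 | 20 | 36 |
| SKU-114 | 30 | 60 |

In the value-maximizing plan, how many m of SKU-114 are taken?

9

Best value per unit of size first: SKU-143 36/4≈9, SKU-117 17/4≈4.25, SKU-114 60/30≈2, SKU-155 36/20≈1.8, SKU-139 12/28≈0.429, SKU-149 7/21≈0.333.
All 4 m of SKU-143 fit (value 36) ; 13 remain.
SKU-117: take in full, 4 m for value 17 ; 9 left.
9 m left: a 9/30 share of SKU-114 gives 60×9/30 = 18.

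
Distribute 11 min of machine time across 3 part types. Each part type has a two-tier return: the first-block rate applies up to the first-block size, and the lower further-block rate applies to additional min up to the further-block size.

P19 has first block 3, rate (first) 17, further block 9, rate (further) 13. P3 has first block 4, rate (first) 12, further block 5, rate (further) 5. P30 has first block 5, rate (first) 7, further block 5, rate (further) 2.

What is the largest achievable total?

Treat each block as its own option and order by rate: P19/first 17 > P19/second 13 > P3/first 12 > P30/first 7 > P3/second 5 > P30/second 2.
Fill P19 first block (3 at 17) → 8 left.
P19/second: +8 of 9 at 13; pool empty.
Total = 17×3 + 13×8 = 155.

155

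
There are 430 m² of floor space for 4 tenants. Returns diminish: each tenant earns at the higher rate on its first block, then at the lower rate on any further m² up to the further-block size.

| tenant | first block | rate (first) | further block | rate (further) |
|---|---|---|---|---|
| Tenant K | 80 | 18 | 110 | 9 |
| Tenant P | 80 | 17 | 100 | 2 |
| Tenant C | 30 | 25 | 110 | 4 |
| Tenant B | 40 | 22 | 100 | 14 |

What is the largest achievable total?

6730

Order all 8 blocks by rate: Tenant C/T1 25 > Tenant B/T1 22 > Tenant K/T1 18 > Tenant P/T1 17 > Tenant B/T2 14 > Tenant K/T2 9 > Tenant C/T2 4 > Tenant P/T2 2.
Tenant C T1 at 25: fill all 30 — 400 left.
Fill Tenant B T1 block (40 at 22) — 360 left.
Tenant K/T1 (18): +80 — 280 left.
Tenant P/T1 (17): +80 — 200 left.
Tenant B T2 at 14: fill all 100 — 100 left.
100 remain; put them into Tenant K T2 at 9.
Total = 25×30 + 22×40 + 18×80 + 17×80 + 14×100 + 9×100 = 6730.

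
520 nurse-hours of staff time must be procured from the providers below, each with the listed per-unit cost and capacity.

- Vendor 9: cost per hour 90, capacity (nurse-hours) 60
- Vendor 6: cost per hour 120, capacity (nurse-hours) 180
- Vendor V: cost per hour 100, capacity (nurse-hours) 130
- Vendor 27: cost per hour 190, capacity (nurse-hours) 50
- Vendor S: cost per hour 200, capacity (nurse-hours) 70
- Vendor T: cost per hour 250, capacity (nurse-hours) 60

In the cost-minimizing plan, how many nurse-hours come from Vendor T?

30

Cheapest first:
Vendor 9 at 90: take all 60 nurse-hours — 460 still needed.
Vendor V (100): use full 130 — 330 nurse-hours to go.
Take 180 from Vendor 6 at 120 — need 150 more.
Vendor 27 at 190: take all 50 nurse-hours — 100 still needed.
Vendor S at 200: take all 70 nurse-hours — 30 still needed.
Vendor T at 250: take 30 of its 60 — requirement met.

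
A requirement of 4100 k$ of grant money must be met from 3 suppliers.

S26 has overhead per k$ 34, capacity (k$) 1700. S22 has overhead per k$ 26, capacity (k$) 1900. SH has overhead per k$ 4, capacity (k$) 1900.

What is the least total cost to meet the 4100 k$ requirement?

67200

Cheapest first:
SH (4): use full 1900 — 2200 k$ to go.
Take 1900 from S22 at 26 — need 300 more.
Take 300 from S26 at 34 to finish.
Cost = 1900×4 + 1900×26 + 300×34 = 67200.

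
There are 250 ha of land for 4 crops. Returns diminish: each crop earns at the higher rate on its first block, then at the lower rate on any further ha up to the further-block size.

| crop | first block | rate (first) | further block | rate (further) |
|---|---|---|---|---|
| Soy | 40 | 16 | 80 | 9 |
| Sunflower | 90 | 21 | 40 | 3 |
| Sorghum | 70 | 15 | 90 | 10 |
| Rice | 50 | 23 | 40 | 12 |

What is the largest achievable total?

4730

Order all 8 blocks by rate: Rice/first 23 > Sunflower/first 21 > Soy/first 16 > Sorghum/first 15 > Rice/second 12 > Sorghum/second 10 > Soy/second 9 > Sunflower/second 3.
Rice first at 23: fill all 50 ; 200 left.
Sunflower/first (21): +90 ; 110 left.
Fill Soy first block (40 at 16) ; 70 left.
Fill Sorghum first block (70 at 15) ; 0 left.
Total = 23×50 + 21×90 + 16×40 + 15×70 = 4730.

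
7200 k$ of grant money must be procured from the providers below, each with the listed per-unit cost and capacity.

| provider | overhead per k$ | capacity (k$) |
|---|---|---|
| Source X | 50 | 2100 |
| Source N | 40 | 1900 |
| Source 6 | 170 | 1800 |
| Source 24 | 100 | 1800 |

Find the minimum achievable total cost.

Use providers in increasing cost order.
Source N at 40: take all 1900 k$ — 5300 still needed.
Source X (50): use full 2100 — 3200 k$ to go.
Source 24 at 100: take all 1800 k$ — 1400 still needed.
Source 6 at 170: take 1400 of its 1800 — requirement met.
Cost = 1900×40 + 2100×50 + 1800×100 + 1400×170 = 599000.

599000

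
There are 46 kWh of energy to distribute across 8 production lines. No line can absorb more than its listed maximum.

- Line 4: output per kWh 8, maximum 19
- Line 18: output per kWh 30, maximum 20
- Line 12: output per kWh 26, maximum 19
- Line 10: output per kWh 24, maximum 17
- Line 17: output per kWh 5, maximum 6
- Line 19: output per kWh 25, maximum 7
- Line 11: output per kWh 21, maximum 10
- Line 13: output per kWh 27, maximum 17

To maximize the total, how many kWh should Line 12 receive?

9

Highest output per kWh first: Line 18 30 > Line 13 27 > Line 12 26 > Line 19 25 > Line 10 24 > Line 11 21 > Line 4 8 > Line 17 5.
Line 18: +20 to 20 (cap) → 26 left.
Line 13 takes 17 to reach its cap of 17 → 9 left.
Line 12: +9 (room for 19) → 9. Pool exhausted.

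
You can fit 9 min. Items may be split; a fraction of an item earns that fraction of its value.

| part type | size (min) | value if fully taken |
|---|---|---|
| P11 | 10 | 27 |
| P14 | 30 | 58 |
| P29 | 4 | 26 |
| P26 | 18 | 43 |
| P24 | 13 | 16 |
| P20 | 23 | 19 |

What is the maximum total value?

Best value per unit of size first: P29 26/4≈6.5, P11 27/10≈2.7, P26 43/18≈2.39, P14 58/30≈1.93, P24 16/13≈1.23, P20 19/23≈0.826.
P29: take in full, 4 min for value 26 → 5 left.
Fill the last 5 min with part of P11: 5/10 of it earns 13.5.
Total value = 39.5.

39.5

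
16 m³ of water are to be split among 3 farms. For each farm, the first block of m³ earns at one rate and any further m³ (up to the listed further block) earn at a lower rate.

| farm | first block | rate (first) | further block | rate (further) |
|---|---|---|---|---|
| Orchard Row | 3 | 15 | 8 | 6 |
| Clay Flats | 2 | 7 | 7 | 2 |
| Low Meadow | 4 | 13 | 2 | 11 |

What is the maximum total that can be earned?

163

Order all 6 blocks by rate: Orchard Row/T1 15 > Low Meadow/T1 13 > Low Meadow/T2 11 > Clay Flats/T1 7 > Orchard Row/T2 6 > Clay Flats/T2 2.
Fill Orchard Row T1 block (3 at 15) → 13 left.
Low Meadow T1 at 13: fill all 4 → 9 left.
Fill Low Meadow T2 block (2 at 11) → 7 left.
Fill Clay Flats T1 block (2 at 7) → 5 left.
Orchard Row T2 at 6: only 5 left, fill 5.
Total = 15×3 + 13×4 + 11×2 + 7×2 + 6×5 = 163.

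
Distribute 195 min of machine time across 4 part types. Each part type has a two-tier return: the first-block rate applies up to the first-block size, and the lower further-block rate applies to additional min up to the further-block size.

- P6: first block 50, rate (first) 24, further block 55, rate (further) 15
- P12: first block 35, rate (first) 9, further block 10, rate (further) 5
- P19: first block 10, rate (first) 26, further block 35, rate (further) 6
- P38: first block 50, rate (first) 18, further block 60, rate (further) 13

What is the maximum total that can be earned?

Order all 8 blocks by rate: P19/first 26 > P6/first 24 > P38/first 18 > P6/second 15 > P38/second 13 > P12/first 9 > P19/second 6 > P12/second 5.
P19 first at 26: fill all 10 — 185 left.
P6/first (24): +50 — 135 left.
P38/first (18): +50 — 85 left.
P6/second (15): +55 — 30 left.
30 remain; put them into P38 second at 13.
Total = 26×10 + 24×50 + 18×50 + 15×55 + 13×30 = 3575.

3575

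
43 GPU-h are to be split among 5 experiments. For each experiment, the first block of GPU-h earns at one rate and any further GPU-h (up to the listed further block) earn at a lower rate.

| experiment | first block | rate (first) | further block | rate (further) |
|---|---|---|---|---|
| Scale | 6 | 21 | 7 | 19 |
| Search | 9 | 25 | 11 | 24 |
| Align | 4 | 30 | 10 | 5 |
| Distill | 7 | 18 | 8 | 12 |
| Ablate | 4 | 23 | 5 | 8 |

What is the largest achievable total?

996

Treat each block as its own option and order by rate: Align/T1 30 > Search/T1 25 > Search/T2 24 > Ablate/T1 23 > Scale/T1 21 > Scale/T2 19 > Distill/T1 18 > Distill/T2 12 > Ablate/T2 8 > Align/T2 5.
Align T1 at 30: fill all 4 → 39 left.
Fill Search T1 block (9 at 25) → 30 left.
Search/T2 (24): +11 → 19 left.
Ablate T1 at 23: fill all 4 → 15 left.
Fill Scale T1 block (6 at 21) → 9 left.
Scale T2 at 19: fill all 7 → 2 left.
2 remain; put them into Distill T1 at 18.
Total = 30×4 + 25×9 + 24×11 + 23×4 + 21×6 + 19×7 + 18×2 = 996.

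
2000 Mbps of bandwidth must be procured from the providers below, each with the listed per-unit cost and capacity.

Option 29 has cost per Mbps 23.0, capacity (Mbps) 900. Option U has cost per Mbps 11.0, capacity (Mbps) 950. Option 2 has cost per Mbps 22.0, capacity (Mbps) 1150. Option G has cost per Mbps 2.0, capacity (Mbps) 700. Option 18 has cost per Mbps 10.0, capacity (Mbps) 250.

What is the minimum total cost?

16550

Use providers in increasing cost order.
Take 700 from Option G at 2.0 — need 1300 more.
Option 18 (10.0): use full 250 — 1050 Mbps to go.
Take 950 from Option U at 11.0 — need 100 more.
Take 100 from Option 2 at 22.0 to finish.
Option 29: unused.
Cost = 700×2.0 + 250×10.0 + 950×11.0 + 100×22.0 = 16550.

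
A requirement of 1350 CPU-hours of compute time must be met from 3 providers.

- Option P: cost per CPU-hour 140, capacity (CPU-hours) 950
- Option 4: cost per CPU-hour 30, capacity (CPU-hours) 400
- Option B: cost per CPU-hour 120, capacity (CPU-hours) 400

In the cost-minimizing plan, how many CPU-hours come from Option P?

550

Cheapest first:
Option 4 at 30: take all 400 CPU-hours ; 950 still needed.
Take 400 from Option B at 120 ; need 550 more.
Option P (140): take the remaining 550 ; done.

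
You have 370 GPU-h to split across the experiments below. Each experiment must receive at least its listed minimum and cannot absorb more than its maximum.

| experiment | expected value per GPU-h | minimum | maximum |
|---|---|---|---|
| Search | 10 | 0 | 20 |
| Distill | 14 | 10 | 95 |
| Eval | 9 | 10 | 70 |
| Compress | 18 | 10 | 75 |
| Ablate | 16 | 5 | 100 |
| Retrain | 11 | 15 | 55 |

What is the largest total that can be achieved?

Meeting every minimum uses 0+10+10+10+5+15 = 50 GPU-h, leaving 320.
Highest expected value per GPU-h first: Compress 18 > Ablate 16 > Distill 14 > Retrain 11 > Search 10 > Eval 9.
Compress takes 65 more to reach its cap of 75 ; 255 left.
Give Ablate 95 more to hit its cap of 100 ; 160 left.
Distill takes 85 more to reach its cap of 95 ; 75 left.
Retrain takes 40 more to reach its cap of 55 ; 35 left.
Search: +20 to 20 (cap) ; 15 left.
Eval has room for 60 more but only 15 remain, so it gets 25.
Total = 10×20 + 14×95 + 9×25 + 18×75 + 16×100 + 11×55 = 5310.

5310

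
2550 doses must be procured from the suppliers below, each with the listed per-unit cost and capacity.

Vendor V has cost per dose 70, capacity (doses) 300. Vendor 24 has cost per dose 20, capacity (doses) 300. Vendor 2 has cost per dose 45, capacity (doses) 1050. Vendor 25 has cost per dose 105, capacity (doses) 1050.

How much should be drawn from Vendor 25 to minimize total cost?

Use suppliers in increasing cost order.
Vendor 24 at 20: take all 300 doses ; 2250 still needed.
Vendor 2 (45): use full 1050 ; 1200 doses to go.
Vendor V at 70: take all 300 doses ; 900 still needed.
Vendor 25 (105): take the remaining 900 ; done.

900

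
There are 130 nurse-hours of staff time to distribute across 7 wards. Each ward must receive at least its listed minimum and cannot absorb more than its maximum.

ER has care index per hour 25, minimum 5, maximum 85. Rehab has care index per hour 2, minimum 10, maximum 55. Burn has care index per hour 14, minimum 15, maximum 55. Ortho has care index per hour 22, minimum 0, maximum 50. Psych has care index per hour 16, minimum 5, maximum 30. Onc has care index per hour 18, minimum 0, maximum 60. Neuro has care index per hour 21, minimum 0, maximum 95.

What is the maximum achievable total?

2765

Meeting every minimum uses 5+10+15+0+5+0+0 = 35 nurse-hours, leaving 95.
Highest care index per hour first: ER 25 > Ortho 22 > Neuro 21 > Onc 18 > Psych 16 > Burn 14 > Rehab 2.
ER takes 80 more to reach its cap of 85 ; 15 left.
Ortho: +15 (room for 50) → 15. Pool exhausted.
Total = 25×85 + 2×10 + 14×15 + 22×15 + 16×5 = 2765.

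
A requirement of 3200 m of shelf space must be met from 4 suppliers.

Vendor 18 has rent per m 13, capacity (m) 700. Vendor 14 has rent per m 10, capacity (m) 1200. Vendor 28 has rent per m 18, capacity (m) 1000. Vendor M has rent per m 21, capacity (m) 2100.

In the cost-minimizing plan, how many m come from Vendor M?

300

Use suppliers in increasing cost order.
Vendor 14 (10): use full 1200 — 2000 m to go.
Vendor 18 at 13: take all 700 m — 1300 still needed.
Take 1000 from Vendor 28 at 18 — need 300 more.
Vendor M at 21: take 300 of its 2100 — requirement met.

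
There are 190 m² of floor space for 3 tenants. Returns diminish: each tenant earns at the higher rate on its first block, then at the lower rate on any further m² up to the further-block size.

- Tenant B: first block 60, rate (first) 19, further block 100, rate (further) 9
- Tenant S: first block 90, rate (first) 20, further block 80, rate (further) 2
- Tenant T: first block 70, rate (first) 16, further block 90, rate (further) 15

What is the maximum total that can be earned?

3580

Treat each block as its own option and order by rate: Tenant S/tier1 20 > Tenant B/tier1 19 > Tenant T/tier1 16 > Tenant T/tier2 15 > Tenant B/tier2 9 > Tenant S/tier2 2.
Tenant S/tier1 (20): +90 — 100 left.
Tenant B tier1 at 19: fill all 60 — 40 left.
Tenant T tier1 at 16: only 40 left, fill 40.
Total = 20×90 + 19×60 + 16×40 = 3580.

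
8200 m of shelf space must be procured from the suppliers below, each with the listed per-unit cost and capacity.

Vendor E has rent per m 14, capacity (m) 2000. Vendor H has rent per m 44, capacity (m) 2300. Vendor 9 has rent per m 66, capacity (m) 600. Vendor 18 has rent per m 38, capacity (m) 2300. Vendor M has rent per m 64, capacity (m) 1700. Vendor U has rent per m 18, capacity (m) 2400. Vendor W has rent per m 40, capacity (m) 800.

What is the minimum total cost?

221400

Fill from the cheapest supplier first.
Take 2000 from Vendor E at 14 ; need 6200 more.
Vendor U at 18: take all 2400 m ; 3800 still needed.
Vendor 18 (38): use full 2300 ; 1500 m to go.
Vendor W (40): use full 800 ; 700 m to go.
Vendor H at 44: take 700 of its 2300 ; requirement met.
Vendor M, Vendor 9: unused.
Cost = 2000×14 + 2400×18 + 2300×38 + 800×40 + 700×44 = 221400.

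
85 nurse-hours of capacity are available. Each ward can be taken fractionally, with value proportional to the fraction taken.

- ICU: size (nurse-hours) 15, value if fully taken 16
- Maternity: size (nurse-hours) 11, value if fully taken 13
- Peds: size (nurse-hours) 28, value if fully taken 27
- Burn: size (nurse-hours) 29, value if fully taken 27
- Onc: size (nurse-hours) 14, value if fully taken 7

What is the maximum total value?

Best value per unit of size first: Maternity 13/11≈1.18, ICU 16/15≈1.07, Peds 27/28≈0.964, Burn 27/29≈0.931, Onc 7/14≈0.5.
All 11 nurse-hours of Maternity fit (value 13) — 74 remain.
ICU: take in full, 15 nurse-hours for value 16 — 59 left.
Peds: take in full, 28 nurse-hours for value 27 — 31 left.
Burn: take in full, 29 nurse-hours for value 27 — 2 left.
Fill the last 2 nurse-hours with part of Onc: 2/14 of it earns 1.
Total value = 84.

84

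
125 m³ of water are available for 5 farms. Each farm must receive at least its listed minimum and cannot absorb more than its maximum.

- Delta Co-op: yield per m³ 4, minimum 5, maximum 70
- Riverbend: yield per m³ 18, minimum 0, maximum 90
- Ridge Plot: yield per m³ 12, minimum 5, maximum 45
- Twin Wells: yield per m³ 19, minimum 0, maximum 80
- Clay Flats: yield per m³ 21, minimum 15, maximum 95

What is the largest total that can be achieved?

2455

Meeting every minimum uses 5+0+5+0+15 = 25 m³, leaving 100.
Highest yield per m³ first: Clay Flats 21 > Twin Wells 19 > Riverbend 18 > Ridge Plot 12 > Delta Co-op 4.
Clay Flats takes 80 more to reach its cap of 95 ; 20 left.
Twin Wells: +20 (room for 80) → 20. Pool exhausted.
Total = 4×5 + 12×5 + 19×20 + 21×95 = 2455.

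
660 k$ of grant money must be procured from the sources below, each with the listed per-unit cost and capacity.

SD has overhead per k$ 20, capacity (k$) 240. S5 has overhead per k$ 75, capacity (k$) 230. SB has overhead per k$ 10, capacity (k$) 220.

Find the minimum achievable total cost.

Fill from the cheapest source first.
SB at 10: take all 220 k$ ; 440 still needed.
SD at 20: take all 240 k$ ; 200 still needed.
S5 (75): take the remaining 200 ; done.
Cost = 220×10 + 240×20 + 200×75 = 22000.

22000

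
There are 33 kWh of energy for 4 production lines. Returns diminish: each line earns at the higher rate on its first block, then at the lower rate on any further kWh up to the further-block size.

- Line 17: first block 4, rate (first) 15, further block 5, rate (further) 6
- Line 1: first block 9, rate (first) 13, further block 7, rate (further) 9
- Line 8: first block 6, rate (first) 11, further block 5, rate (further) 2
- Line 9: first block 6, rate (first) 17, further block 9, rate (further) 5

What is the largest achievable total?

Rank every tier by rate: Line 9/first 17 > Line 17/first 15 > Line 1/first 13 > Line 8/first 11 > Line 1/second 9 > Line 17/second 6 > Line 9/second 5 > Line 8/second 2.
Line 9/first (17): +6 ; 27 left.
Line 17 first at 15: fill all 4 ; 23 left.
Line 1/first (13): +9 ; 14 left.
Fill Line 8 first block (6 at 11) ; 8 left.
Line 1 second at 9: fill all 7 ; 1 left.
1 remain; put them into Line 17 second at 6.
Total = 17×6 + 15×4 + 13×9 + 11×6 + 9×7 + 6×1 = 414.

414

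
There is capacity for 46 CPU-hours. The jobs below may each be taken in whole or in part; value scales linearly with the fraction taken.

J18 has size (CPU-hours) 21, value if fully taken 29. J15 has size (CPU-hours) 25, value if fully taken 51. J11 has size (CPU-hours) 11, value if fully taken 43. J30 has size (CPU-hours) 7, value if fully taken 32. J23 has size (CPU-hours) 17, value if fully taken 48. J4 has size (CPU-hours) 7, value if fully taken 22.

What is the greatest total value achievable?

153.16

Rank by value-to-size ratio: J30 32/7≈4.57, J11 43/11≈3.91, J4 22/7≈3.14, J23 48/17≈2.82, J15 51/25≈2.04, J18 29/21≈1.38.
J30: take in full, 7 CPU-hours for value 32 — 39 left.
J11: take in full, 11 CPU-hours for value 43 — 28 left.
Take all of J4 (7 CPU-hours, value 22) — 21 CPU-hours left.
J23: take in full, 17 CPU-hours for value 48 — 4 left.
4 CPU-hours left: a 4/25 share of J15 gives 51×4/25 = 8.16.
Total value = 153.16.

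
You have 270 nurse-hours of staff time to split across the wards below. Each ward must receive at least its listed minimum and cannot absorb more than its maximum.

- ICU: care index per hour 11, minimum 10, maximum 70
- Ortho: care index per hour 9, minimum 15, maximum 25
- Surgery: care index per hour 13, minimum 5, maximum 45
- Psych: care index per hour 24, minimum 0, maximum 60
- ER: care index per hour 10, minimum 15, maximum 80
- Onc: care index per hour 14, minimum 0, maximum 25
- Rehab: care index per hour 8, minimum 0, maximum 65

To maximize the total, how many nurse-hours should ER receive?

55

Meeting every minimum uses 10+15+5+0+15+0+0 = 45 nurse-hours, leaving 225.
Rank by care index per hour: Psych 24 > Onc 14 > Surgery 13 > ICU 11 > ER 10 > Ortho 9 > Rehab 8.
Psych: +60 to 60 (cap) → 165 left.
Onc takes 25 more to reach its cap of 25 → 140 left.
Surgery takes 40 more to reach its cap of 45 → 100 left.
ICU takes 60 more to reach its cap of 70 → 40 left.
ER has room for 65 more but only 40 remain, so it gets 55.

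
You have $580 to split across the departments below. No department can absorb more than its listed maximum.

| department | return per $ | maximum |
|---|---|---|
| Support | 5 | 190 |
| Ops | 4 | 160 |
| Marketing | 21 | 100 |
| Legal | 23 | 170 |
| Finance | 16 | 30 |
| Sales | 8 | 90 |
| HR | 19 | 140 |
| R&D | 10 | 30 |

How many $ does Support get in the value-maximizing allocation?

Order the departments by return per $: Legal 23 > Marketing 21 > HR 19 > Finance 16 > R&D 10 > Sales 8 > Support 5 > Ops 4.
Legal: +170 to 170 (cap) — 410 left.
Marketing takes 100 to reach its cap of 100 — 310 left.
HR: +140 to 140 (cap) — 170 left.
Finance: +30 to 30 (cap) — 140 left.
R&D takes 30 to reach its cap of 30 — 110 left.
Sales takes 90 to reach its cap of 90 — 20 left.
Only 20 left; Support takes them to reach 20.

20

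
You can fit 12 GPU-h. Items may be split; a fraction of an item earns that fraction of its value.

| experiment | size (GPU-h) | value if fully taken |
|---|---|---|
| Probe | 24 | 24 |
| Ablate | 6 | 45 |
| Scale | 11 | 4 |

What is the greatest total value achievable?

Rank by value-to-size ratio: Ablate 45/6≈7.5, Probe 24/24≈1, Scale 4/11≈0.364.
Ablate: take in full, 6 GPU-h for value 45 ; 6 left.
Fill the last 6 GPU-h with part of Probe: 6/24 of it earns 6.
Total value = 51.

51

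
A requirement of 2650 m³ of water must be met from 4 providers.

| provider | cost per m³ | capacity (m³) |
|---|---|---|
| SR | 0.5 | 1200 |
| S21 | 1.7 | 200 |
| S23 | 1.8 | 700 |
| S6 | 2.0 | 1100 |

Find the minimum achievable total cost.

3300

Cheapest first:
Take 1200 from SR at 0.5 → need 1450 more.
Take 200 from S21 at 1.7 → need 1250 more.
S23 at 1.8: take all 700 m³ → 550 still needed.
S6 at 2.0: take 550 of its 1100 → requirement met.
Cost = 1200×0.5 + 200×1.7 + 700×1.8 + 550×2.0 = 3300.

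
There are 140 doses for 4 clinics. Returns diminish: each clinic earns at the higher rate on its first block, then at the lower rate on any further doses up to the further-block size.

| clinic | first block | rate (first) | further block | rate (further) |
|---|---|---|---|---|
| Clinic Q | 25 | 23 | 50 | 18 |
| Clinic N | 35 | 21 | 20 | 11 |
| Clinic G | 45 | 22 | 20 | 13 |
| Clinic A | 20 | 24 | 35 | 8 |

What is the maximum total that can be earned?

Order all 8 blocks by rate: Clinic A/T1 24 > Clinic Q/T1 23 > Clinic G/T1 22 > Clinic N/T1 21 > Clinic Q/T2 18 > Clinic G/T2 13 > Clinic N/T2 11 > Clinic A/T2 8.
Clinic A/T1 (24): +20 ; 120 left.
Clinic Q T1 at 23: fill all 25 ; 95 left.
Clinic G T1 at 22: fill all 45 ; 50 left.
Clinic N T1 at 21: fill all 35 ; 15 left.
Clinic Q T2 at 18: only 15 left, fill 15.
Total = 24×20 + 23×25 + 22×45 + 21×35 + 18×15 = 3050.

3050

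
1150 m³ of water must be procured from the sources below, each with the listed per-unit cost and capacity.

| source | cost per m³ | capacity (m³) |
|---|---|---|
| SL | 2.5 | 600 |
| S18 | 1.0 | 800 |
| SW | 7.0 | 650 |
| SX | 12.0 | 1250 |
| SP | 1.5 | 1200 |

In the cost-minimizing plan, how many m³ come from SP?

350

Fill from the cheapest source first.
Take 800 from S18 at 1.0 ; need 350 more.
SP (1.5): take the remaining 350 ; done.
SL, SW, SX: unused.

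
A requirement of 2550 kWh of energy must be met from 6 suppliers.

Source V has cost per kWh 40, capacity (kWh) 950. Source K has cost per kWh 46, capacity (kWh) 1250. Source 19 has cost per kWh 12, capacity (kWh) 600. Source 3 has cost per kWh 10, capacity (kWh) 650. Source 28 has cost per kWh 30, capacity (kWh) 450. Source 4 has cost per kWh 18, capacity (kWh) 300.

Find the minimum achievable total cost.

54600

Cheapest first:
Source 3 (10): use full 650 ; 1900 kWh to go.
Source 19 (12): use full 600 ; 1300 kWh to go.
Source 4 (18): use full 300 ; 1000 kWh to go.
Source 28 (30): use full 450 ; 550 kWh to go.
Source V (40): take the remaining 550 ; done.
Source K: unused.
Cost = 650×10 + 600×12 + 300×18 + 450×30 + 550×40 = 54600.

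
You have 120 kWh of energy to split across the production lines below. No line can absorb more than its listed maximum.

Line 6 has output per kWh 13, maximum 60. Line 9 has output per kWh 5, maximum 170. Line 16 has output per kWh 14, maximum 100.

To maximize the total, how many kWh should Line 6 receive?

Highest output per kWh first: Line 16 14 > Line 6 13 > Line 9 5.
Give Line 16 100 to hit its cap of 100 ; 20 left.
Only 20 left; Line 6 takes them to reach 20.

20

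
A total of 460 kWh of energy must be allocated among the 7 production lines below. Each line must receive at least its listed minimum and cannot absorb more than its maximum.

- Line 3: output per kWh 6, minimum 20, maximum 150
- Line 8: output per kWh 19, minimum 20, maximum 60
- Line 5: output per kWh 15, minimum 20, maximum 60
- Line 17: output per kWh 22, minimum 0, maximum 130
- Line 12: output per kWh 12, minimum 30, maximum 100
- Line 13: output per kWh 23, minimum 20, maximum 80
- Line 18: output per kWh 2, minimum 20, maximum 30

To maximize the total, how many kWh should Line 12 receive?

90

Meeting every minimum uses 20+20+20+0+30+20+20 = 130 kWh, leaving 330.
Order the production lines by output per kWh: Line 13 23 > Line 17 22 > Line 8 19 > Line 5 15 > Line 12 12 > Line 3 6 > Line 18 2.
Give Line 13 60 more to hit its cap of 80 ; 270 left.
Give Line 17 130 more to hit its cap of 130 ; 140 left.
Line 8: +40 to 60 (cap) ; 100 left.
Give Line 5 40 more to hit its cap of 60 ; 60 left.
Line 12: +60 (room for 70) → 90. Pool exhausted.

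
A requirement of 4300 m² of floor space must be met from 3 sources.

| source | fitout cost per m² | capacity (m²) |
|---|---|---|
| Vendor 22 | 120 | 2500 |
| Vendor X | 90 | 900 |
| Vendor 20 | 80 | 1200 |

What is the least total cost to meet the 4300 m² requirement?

Cheapest first:
Take 1200 from Vendor 20 at 80 — need 3100 more.
Vendor X at 90: take all 900 m² — 2200 still needed.
Take 2200 from Vendor 22 at 120 to finish.
Cost = 1200×80 + 900×90 + 2200×120 = 441000.

441000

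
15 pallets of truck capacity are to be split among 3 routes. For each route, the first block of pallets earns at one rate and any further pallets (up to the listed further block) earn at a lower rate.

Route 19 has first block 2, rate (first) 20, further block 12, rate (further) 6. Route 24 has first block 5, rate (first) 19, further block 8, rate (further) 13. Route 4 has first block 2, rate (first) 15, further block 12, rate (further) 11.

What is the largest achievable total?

Order all 6 blocks by rate: Route 19/tier1 20 > Route 24/tier1 19 > Route 4/tier1 15 > Route 24/tier2 13 > Route 4/tier2 11 > Route 19/tier2 6.
Route 19/tier1 (20): +2 — 13 left.
Fill Route 24 tier1 block (5 at 19) — 8 left.
Fill Route 4 tier1 block (2 at 15) — 6 left.
6 remain; put them into Route 24 tier2 at 13.
Total = 20×2 + 19×5 + 15×2 + 13×6 = 243.

243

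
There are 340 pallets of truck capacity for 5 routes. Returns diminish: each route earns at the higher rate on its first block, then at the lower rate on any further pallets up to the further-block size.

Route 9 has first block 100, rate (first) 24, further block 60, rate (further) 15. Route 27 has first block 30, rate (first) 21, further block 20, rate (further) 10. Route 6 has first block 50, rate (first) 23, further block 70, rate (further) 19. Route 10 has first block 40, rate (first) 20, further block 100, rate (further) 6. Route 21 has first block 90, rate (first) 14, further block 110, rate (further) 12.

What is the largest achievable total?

7060

Treat each block as its own option and order by rate: Route 9/first 24 > Route 6/first 23 > Route 27/first 21 > Route 10/first 20 > Route 6/second 19 > Route 9/second 15 > Route 21/first 14 > Route 21/second 12 > Route 27/second 10 > Route 10/second 6.
Route 9 first at 24: fill all 100 → 240 left.
Fill Route 6 first block (50 at 23) → 190 left.
Fill Route 27 first block (30 at 21) → 160 left.
Route 10/first (20): +40 → 120 left.
Route 6/second (19): +70 → 50 left.
50 remain; put them into Route 9 second at 15.
Total = 24×100 + 23×50 + 21×30 + 20×40 + 19×70 + 15×50 = 7060.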